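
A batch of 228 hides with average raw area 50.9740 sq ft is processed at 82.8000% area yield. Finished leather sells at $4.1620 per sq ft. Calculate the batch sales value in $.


Raw_total = N * avg_area = 228 * 50.9740 = 11622.0720 sq ft
Finished = Raw_total * yield / 100 = 11622.0720 * 82.8000 / 100 = 9623.0756 sq ft
Value = Finished * price = 9623.0756 * 4.1620 = 40051.2407 $


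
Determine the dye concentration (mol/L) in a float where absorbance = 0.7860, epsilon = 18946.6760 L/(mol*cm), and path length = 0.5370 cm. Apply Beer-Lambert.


Formula: c = A / (epsilon * l)
Substituting: c = 0.7860 / (18946.6760 * 0.5370)
Result: 7.7253e-05 mol/L


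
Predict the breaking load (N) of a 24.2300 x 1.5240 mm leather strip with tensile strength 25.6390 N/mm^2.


Formula: F = TS * w * t
Substituting: F = 25.6390 * 24.2300 * 1.5240
Result: 946.7590 N


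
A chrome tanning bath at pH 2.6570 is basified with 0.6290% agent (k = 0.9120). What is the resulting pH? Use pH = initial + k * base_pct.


Formula: pH_final = pH_initial + k * base_pct
Substituting: pH_final = 2.6570 + 0.9120 * 0.6290
Result: 3.2306


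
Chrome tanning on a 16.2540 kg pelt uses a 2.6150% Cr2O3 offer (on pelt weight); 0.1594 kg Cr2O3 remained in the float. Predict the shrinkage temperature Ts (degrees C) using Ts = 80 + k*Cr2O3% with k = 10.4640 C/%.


Offered = pelt * offer_pct / 100 = 16.2540 * 2.6150 / 100 = 0.4250 kg
Uptake = offered - residual = 0.4250 - 0.1594 = 0.2656 kg
Cr2O3% on pelt = uptake / pelt * 100 = 0.2656 / 16.2540 * 100 = 1.6343 %
Ts = 80 + k * Cr2O3% = 80 + 10.4640 * 1.6343 = 97.1015 C


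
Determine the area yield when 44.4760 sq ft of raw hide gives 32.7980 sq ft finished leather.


Formula: Yield = finished / raw * 100
Substituting: Yield = 32.7980 / 44.4760 * 100
Result: 73.7431 %


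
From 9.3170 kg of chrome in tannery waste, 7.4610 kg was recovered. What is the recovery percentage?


Formula: Recovery = recovered / input * 100
Substituting: Recovery = 7.4610 / 9.3170 * 100
Result: 80.0794 %


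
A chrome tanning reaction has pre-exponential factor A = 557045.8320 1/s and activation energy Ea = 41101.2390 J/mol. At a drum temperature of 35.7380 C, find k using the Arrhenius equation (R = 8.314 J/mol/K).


T_K = T_C + 273.15 = 35.7380 + 273.15 = 308.8880 K
exponent = -Ea / (R * T_K) = -41101.2390 / (8.314 * 308.8880) = -16.0046
k = A * exp(exponent) = 557045.8320 * exp(-16.0046) = 0.0624018 1/s


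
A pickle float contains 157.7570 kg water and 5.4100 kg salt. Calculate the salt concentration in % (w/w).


Formula: Conc = salt / (water + salt) * 100
Substituting: Conc = 5.4100 / (157.7570 + 5.4100) * 100
Result: 3.3156 %


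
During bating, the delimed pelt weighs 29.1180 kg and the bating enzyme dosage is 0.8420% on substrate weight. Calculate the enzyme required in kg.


Formula: Enzyme = substrate * pct / 100
Substituting: Enzyme = 29.1180 * 0.8420 / 100
Result: 0.2452 kg


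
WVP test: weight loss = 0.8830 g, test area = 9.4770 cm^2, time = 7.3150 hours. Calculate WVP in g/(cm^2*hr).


Formula: WVP = loss / (area * time)
Substituting: WVP = 0.8830 / (9.4770 * 7.3150)
Result: 0.0127372 g/(cm^2*hr)


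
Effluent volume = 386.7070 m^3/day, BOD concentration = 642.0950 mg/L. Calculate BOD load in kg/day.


Formula: BOD_load = volume * conc / 1000
Substituting: BOD_load = 386.7070 * 642.0950 / 1000
Result: 248.3026 kg/day


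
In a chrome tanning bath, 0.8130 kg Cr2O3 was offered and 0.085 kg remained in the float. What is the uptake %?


Formula: Uptake = (offered - residual) / offered * 100
Substituting: Uptake = (0.8130 - 0.085) / 0.8130 * 100
Result: 89.5449 %


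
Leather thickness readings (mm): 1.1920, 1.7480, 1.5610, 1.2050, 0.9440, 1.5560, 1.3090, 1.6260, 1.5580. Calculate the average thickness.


Formula: Average = sum / n
Substituting: Average = 12.6990 / 9
Result: 1.4110 mm


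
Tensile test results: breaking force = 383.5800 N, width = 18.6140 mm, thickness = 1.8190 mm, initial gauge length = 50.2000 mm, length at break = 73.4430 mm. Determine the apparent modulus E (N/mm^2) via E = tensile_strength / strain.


TS = F / (w * t) = 383.5800 / (18.6140 * 1.8190) = 11.3288 N/mm^2
strain = (Lf - L0) / L0 = (73.4430 - 50.2000) / 50.2000 = 0.4630
E = TS / strain = 11.3288 / 0.4630 = 24.4678 N/mm^2


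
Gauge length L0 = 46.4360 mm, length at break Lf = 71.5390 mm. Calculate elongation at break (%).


Formula: Elongation = (Lf - L0) / L0 * 100
Substituting: Elongation = (71.5390 - 46.4360) / 46.4360 * 100
Result: 54.0594 %


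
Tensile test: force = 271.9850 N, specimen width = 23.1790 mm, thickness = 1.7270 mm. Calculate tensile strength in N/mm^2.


Formula: TS = force / (width * thickness)
Substituting: TS = 271.9850 / (23.1790 * 1.7270)
Result: 6.7945 N/mm^2


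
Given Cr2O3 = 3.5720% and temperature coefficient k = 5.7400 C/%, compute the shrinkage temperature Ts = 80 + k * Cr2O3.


Formula: Ts = 80 + k * Cr2O3
Substituting: Ts = 80 + 5.7400 * 3.5720
Result: 100.5033 C


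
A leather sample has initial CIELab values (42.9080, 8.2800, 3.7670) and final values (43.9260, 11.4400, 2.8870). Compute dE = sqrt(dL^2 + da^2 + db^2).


dL = 1.0180, da = 3.1600, db = -0.8800
dE = sqrt(1.0180^2 + 3.1600^2 + (-0.8800)^2) = 3.4346


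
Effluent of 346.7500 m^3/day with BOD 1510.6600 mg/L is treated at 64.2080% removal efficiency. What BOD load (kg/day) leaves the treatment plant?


Load_in = volume * conc / 1000 = 346.7500 * 1510.6600 / 1000 = 523.8214 kg/day
Removed = Load_in * eff / 100 = 523.8214 * 64.2080 / 100 = 336.3352 kg/day
Load_out = Load_in - Removed = 523.8214 - 336.3352 = 187.4861 kg/day


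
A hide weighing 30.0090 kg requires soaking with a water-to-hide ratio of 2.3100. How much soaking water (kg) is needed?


Formula: Water = hide_weight * ratio
Substituting: Water = 30.0090 * 2.3100
Result: 69.3208 kg


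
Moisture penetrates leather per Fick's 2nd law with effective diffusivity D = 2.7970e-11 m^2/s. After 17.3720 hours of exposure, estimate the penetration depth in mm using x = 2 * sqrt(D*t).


t = 17.3720 hr * 3600 = 62539.2000 s
D * t = 2.7970e-11 * 62539.2000 = 1.7492e-06
x = 2 * sqrt(D*t) = 2 * sqrt(1.7492e-06) = 0.00264516 m = 2.6452 mm


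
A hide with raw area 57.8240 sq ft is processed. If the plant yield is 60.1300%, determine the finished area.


Formula: finished = raw * yield / 100
Substituting: finished = 57.8240 * 60.1300 / 100
Result: 34.7696 sq ft


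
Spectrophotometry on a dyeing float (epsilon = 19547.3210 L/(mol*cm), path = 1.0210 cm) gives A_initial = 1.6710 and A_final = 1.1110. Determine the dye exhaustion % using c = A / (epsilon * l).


c_initial = A_i / (epsilon * l) = 1.6710 / (19547.3210 * 1.0210) = 8.3727e-05 mol/L
c_final = A_f / (epsilon * l) = 1.1110 / (19547.3210 * 1.0210) = 5.5667e-05 mol/L
Exhaustion = (c_initial - c_final) / c_initial * 100 = (8.3727e-05 - 5.5667e-05) / 8.3727e-05 * 100 = 33.5129 %


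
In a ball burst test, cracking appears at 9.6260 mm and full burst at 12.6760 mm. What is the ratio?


Formula: Ratio = crack / burst
Substituting: Ratio = 9.6260 / 12.6760
Result: 0.7594


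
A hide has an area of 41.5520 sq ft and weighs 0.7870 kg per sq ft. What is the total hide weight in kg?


Formula: Weight = area * weight_per_sqft
Substituting: Weight = 41.5520 * 0.7870
Result: 32.7014 kg


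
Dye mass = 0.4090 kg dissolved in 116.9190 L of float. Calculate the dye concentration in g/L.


Formula: Conc = dye_mass(kg) / volume(L) * 1000
Substituting: Conc = 0.4090 / 116.9190 * 1000
Result: 3.4981 g/L


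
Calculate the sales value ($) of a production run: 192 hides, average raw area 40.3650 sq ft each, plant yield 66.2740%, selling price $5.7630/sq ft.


Raw_total = N * avg_area = 192 * 40.3650 = 7750.0800 sq ft
Finished = Raw_total * yield / 100 = 7750.0800 * 66.2740 / 100 = 5136.2880 sq ft
Value = Finished * price = 5136.2880 * 5.7630 = 29600.4279 $


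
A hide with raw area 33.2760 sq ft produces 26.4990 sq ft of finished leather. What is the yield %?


Formula: Yield = finished / raw * 100
Substituting: Yield = 26.4990 / 33.2760 * 100
Result: 79.6340 %


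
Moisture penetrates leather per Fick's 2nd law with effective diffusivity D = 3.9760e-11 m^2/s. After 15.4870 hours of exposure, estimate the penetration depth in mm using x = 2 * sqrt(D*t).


t = 15.4870 hr * 3600 = 55753.2000 s
D * t = 3.9760e-11 * 55753.2000 = 2.2167e-06
x = 2 * sqrt(D*t) = 2 * sqrt(2.2167e-06) = 0.00297775 m = 2.9777 mm


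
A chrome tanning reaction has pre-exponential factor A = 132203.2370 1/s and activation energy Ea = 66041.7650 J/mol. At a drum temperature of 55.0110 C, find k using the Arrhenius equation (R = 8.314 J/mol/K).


T_K = T_C + 273.15 = 55.0110 + 273.15 = 328.1610 K
exponent = -Ea / (R * T_K) = -66041.7650 / (8.314 * 328.1610) = -24.2059
k = A * exp(exponent) = 132203.2370 * exp(-24.2059) = 4.0620e-06 1/s


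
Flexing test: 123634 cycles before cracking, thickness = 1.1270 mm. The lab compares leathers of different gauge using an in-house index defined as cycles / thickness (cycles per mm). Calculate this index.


Formula: Index = cycles / thickness
Substituting: Index = 123634 / 1.1270
Result: 109701.8634 cycles/mm


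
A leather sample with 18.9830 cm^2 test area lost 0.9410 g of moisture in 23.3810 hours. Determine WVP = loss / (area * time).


Formula: WVP = loss / (area * time)
Substituting: WVP = 0.9410 / (18.9830 * 23.3810)
Result: 0.00212013 g/(cm^2*hr)


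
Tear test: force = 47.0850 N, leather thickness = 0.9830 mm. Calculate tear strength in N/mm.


Formula: Tear strength = force / thickness
Substituting: Tear strength = 47.0850 / 0.9830
Result: 47.8993 N/mm


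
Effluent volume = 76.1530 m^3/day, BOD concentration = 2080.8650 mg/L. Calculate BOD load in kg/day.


Formula: BOD_load = volume * conc / 1000
Substituting: BOD_load = 76.1530 * 2080.8650 / 1000
Result: 158.4641 kg/day


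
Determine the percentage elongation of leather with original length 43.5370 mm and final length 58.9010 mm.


Formula: Elongation = (Lf - L0) / L0 * 100
Substituting: Elongation = (58.9010 - 43.5370) / 43.5370 * 100
Result: 35.2895 %


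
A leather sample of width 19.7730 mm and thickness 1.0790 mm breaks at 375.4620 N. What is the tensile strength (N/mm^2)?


Formula: TS = force / (width * thickness)
Substituting: TS = 375.4620 / (19.7730 * 1.0790)
Result: 17.5984 N/mm^2


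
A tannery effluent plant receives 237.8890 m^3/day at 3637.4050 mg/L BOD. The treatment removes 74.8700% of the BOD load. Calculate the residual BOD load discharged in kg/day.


Load_in = volume * conc / 1000 = 237.8890 * 3637.4050 / 1000 = 865.2986 kg/day
Removed = Load_in * eff / 100 = 865.2986 * 74.8700 / 100 = 647.8491 kg/day
Load_out = Load_in - Removed = 865.2986 - 647.8491 = 217.4495 kg/day


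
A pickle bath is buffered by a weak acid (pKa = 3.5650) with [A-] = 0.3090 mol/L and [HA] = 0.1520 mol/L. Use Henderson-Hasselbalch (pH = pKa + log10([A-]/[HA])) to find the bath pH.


ratio = [A-] / [HA] = 0.3090 / 0.1520 = 2.0329
log10(ratio) = 0.3081
pH = pKa + log10(ratio) = 3.5650 + 0.3081 = 3.8731


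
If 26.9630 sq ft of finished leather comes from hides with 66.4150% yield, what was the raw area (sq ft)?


Formula: raw = finished * 100 / yield
Substituting: raw = 26.9630 * 100 / 66.4150
Result: 40.5978 sq ft


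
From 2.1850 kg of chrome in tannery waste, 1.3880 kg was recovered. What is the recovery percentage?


Formula: Recovery = recovered / input * 100
Substituting: Recovery = 1.3880 / 2.1850 * 100
Result: 63.5240 %


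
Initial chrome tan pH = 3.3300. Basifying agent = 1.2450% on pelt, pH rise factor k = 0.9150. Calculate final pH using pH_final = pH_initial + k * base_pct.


Formula: pH_final = pH_initial + k * base_pct
Substituting: pH_final = 3.3300 + 0.9150 * 1.2450
Result: 4.4692


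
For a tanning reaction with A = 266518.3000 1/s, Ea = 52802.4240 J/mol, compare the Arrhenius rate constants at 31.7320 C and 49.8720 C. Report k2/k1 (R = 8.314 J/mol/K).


T1 = 31.7320 + 273.15 = 304.8820 K; T2 = 49.8720 + 273.15 = 323.0220 K
k1 = A * exp(-Ea/(R*T1)) = 266518.3000 * exp(-52802.4240/(8.314*304.8820)) = 2.3928e-04 1/s
k2 = A * exp(-Ea/(R*T2)) = 266518.3000 * exp(-52802.4240/(8.314*323.0220)) = 7.7080e-04 1/s
k2/k1 = 7.7080e-04 / 2.3928e-04 = 3.2214


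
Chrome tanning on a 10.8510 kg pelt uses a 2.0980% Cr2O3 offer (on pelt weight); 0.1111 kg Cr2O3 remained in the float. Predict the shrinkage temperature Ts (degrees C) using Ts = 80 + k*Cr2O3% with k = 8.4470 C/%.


Offered = pelt * offer_pct / 100 = 10.8510 * 2.0980 / 100 = 0.2277 kg
Uptake = offered - residual = 0.2277 - 0.1111 = 0.1166 kg
Cr2O3% on pelt = uptake / pelt * 100 = 0.1166 / 10.8510 * 100 = 1.0741 %
Ts = 80 + k * Cr2O3% = 80 + 8.4470 * 1.0741 = 89.0732 C


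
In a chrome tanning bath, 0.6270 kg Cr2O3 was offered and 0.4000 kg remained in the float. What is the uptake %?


Formula: Uptake = (offered - residual) / offered * 100
Substituting: Uptake = (0.6270 - 0.4000) / 0.6270 * 100
Result: 36.2041 %


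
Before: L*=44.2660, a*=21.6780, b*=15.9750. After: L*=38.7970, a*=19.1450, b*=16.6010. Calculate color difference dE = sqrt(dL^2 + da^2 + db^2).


dL = -5.4690, da = -2.5330, db = 0.6260
dE = sqrt((-5.4690)^2 + (-2.5330)^2 + 0.6260^2) = 6.0595


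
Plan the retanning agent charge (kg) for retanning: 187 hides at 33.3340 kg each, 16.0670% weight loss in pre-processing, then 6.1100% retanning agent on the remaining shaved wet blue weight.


Total_raw = N * avg_wt = 187 * 33.3340 = 6233.4580 kg
Substrate = Total_raw * (1 - loss/100) = 6233.4580 * (1 - 16.0670/100) = 5231.9283 kg
Retan = Substrate * pct / 100 = 5231.9283 * 6.1100 / 100 = 319.6708 kg


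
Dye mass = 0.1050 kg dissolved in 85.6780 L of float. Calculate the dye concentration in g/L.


Formula: Conc = dye_mass(kg) / volume(L) * 1000
Substituting: Conc = 0.1050 / 85.6780 * 1000
Result: 1.2255 g/L


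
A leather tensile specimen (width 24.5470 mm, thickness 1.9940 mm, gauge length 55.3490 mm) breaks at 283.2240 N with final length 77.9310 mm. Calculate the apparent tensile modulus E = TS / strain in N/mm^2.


TS = F / (w * t) = 283.2240 / (24.5470 * 1.9940) = 5.7864 N/mm^2
strain = (Lf - L0) / L0 = (77.9310 - 55.3490) / 55.3490 = 0.4080
E = TS / strain = 5.7864 / 0.4080 = 14.1825 N/mm^2


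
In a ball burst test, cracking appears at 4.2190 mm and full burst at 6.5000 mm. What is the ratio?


Formula: Ratio = crack / burst
Substituting: Ratio = 4.2190 / 6.5000
Result: 0.6491


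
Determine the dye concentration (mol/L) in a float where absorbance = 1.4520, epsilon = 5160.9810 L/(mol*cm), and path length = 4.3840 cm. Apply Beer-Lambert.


Formula: c = A / (epsilon * l)
Substituting: c = 1.4520 / (5160.9810 * 4.3840)
Result: 6.4175e-05 mol/L


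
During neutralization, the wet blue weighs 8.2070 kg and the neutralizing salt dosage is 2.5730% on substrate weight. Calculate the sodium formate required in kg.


Formula: Neutralizer = substrate * pct / 100
Substituting: Neutralizer = 8.2070 * 2.5730 / 100
Result: 0.2112 kg


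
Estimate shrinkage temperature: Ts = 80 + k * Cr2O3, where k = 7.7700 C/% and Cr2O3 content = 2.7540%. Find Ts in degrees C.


Formula: Ts = 80 + k * Cr2O3
Substituting: Ts = 80 + 7.7700 * 2.7540
Result: 101.3986 C


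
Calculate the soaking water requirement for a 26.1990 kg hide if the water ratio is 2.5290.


Formula: Water = hide_weight * ratio
Substituting: Water = 26.1990 * 2.5290
Result: 66.2573 kg


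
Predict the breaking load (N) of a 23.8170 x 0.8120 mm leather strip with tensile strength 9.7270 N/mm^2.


Formula: F = TS * w * t
Substituting: F = 9.7270 * 23.8170 * 0.8120
Result: 188.1144 N


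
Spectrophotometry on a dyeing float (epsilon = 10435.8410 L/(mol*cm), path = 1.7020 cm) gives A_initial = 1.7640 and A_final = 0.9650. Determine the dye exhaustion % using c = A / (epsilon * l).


c_initial = A_i / (epsilon * l) = 1.7640 / (10435.8410 * 1.7020) = 9.9314e-05 mol/L
c_final = A_f / (epsilon * l) = 0.9650 / (10435.8410 * 1.7020) = 5.4330e-05 mol/L
Exhaustion = (c_initial - c_final) / c_initial * 100 = (9.9314e-05 - 5.4330e-05) / 9.9314e-05 * 100 = 45.2948 %


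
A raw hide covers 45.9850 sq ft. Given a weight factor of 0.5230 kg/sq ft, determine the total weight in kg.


Formula: Weight = area * weight_per_sqft
Substituting: Weight = 45.9850 * 0.5230
Result: 24.0502 kg


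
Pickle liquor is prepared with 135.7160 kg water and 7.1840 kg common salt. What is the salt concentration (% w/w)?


Formula: Conc = salt / (water + salt) * 100
Substituting: Conc = 7.1840 / (135.7160 + 7.1840) * 100
Result: 5.0273 %


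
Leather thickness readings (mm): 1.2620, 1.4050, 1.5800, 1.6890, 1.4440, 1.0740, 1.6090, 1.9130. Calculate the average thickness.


Formula: Average = sum / n
Substituting: Average = 11.9760 / 8
Result: 1.4970 mm


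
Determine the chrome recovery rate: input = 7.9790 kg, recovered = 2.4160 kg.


Formula: Recovery = recovered / input * 100
Substituting: Recovery = 2.4160 / 7.9790 * 100
Result: 30.2795 %


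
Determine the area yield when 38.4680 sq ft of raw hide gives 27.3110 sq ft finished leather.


Formula: Yield = finished / raw * 100
Substituting: Yield = 27.3110 / 38.4680 * 100
Result: 70.9967 %


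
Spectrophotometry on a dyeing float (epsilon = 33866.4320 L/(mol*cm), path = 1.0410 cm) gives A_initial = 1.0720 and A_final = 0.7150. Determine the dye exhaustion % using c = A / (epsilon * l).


c_initial = A_i / (epsilon * l) = 1.0720 / (33866.4320 * 1.0410) = 3.0407e-05 mol/L
c_final = A_f / (epsilon * l) = 0.7150 / (33866.4320 * 1.0410) = 2.0281e-05 mol/L
Exhaustion = (c_initial - c_final) / c_initial * 100 = (3.0407e-05 - 2.0281e-05) / 3.0407e-05 * 100 = 33.3022 %


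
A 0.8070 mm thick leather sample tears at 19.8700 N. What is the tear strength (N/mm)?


Formula: Tear strength = force / thickness
Substituting: Tear strength = 19.8700 / 0.8070
Result: 24.6221 N/mm


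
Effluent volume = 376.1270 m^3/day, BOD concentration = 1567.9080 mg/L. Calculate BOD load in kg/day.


Formula: BOD_load = volume * conc / 1000
Substituting: BOD_load = 376.1270 * 1567.9080 / 1000
Result: 589.7325 kg/day


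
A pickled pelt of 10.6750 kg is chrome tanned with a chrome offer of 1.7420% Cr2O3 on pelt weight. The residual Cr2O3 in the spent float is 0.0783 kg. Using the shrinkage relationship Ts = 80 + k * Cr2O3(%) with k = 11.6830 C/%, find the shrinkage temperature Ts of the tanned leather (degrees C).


Offered = pelt * offer_pct / 100 = 10.6750 * 1.7420 / 100 = 0.1860 kg
Uptake = offered - residual = 0.1860 - 0.0783 = 0.1077 kg
Cr2O3% on pelt = uptake / pelt * 100 = 0.1077 / 10.6750 * 100 = 1.0085 %
Ts = 80 + k * Cr2O3% = 80 + 11.6830 * 1.0085 = 91.7824 C


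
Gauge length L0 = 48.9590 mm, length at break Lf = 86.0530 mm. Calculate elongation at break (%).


Formula: Elongation = (Lf - L0) / L0 * 100
Substituting: Elongation = (86.0530 - 48.9590) / 48.9590 * 100
Result: 75.7654 %


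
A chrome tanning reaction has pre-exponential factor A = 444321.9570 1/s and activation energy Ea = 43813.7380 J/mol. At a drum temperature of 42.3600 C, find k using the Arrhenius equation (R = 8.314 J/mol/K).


T_K = T_C + 273.15 = 42.3600 + 273.15 = 315.5100 K
exponent = -Ea / (R * T_K) = -43813.7380 / (8.314 * 315.5100) = -16.7027
k = A * exp(exponent) = 444321.9570 * exp(-16.7027) = 0.0247628 1/s


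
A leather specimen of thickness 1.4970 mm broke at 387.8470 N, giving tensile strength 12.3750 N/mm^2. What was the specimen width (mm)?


Formula: w = F / (TS * t)
Substituting: w = 387.8470 / (12.3750 * 1.4970)
Result: 20.9360 mm


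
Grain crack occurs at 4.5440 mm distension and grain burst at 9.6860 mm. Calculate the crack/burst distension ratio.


Formula: Ratio = crack / burst
Substituting: Ratio = 4.5440 / 9.6860
Result: 0.4691


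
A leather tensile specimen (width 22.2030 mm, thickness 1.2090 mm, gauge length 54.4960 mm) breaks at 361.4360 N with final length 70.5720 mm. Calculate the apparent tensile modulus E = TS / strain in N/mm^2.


TS = F / (w * t) = 361.4360 / (22.2030 * 1.2090) = 13.4646 N/mm^2
strain = (Lf - L0) / L0 = (70.5720 - 54.4960) / 54.4960 = 0.2950
E = TS / strain = 13.4646 / 0.2950 = 45.6436 N/mm^2


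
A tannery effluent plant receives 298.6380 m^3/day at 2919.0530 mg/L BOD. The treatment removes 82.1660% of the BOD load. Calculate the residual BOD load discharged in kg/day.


Load_in = volume * conc / 1000 = 298.6380 * 2919.0530 / 1000 = 871.7401 kg/day
Removed = Load_in * eff / 100 = 871.7401 * 82.1660 / 100 = 716.2740 kg/day
Load_out = Load_in - Removed = 871.7401 - 716.2740 = 155.4661 kg/day


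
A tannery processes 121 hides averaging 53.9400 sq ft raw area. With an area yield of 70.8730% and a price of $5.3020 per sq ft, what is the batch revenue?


Raw_total = N * avg_area = 121 * 53.9400 = 6526.7400 sq ft
Finished = Raw_total * yield / 100 = 6526.7400 * 70.8730 / 100 = 4625.6964 sq ft
Value = Finished * price = 4625.6964 * 5.3020 = 24525.4425 $


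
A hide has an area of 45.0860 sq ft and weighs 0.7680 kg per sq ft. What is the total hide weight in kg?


Formula: Weight = area * weight_per_sqft
Substituting: Weight = 45.0860 * 0.7680
Result: 34.6260 kg


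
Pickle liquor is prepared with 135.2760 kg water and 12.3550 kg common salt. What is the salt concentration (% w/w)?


Formula: Conc = salt / (water + salt) * 100
Substituting: Conc = 12.3550 / (135.2760 + 12.3550) * 100
Result: 8.3688 %


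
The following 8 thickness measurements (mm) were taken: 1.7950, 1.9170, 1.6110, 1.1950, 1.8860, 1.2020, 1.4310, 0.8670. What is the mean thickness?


Formula: Average = sum / n
Substituting: Average = 11.9040 / 8
Result: 1.4880 mm


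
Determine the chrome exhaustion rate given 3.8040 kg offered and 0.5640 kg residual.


Formula: Uptake = (offered - residual) / offered * 100
Substituting: Uptake = (3.8040 - 0.5640) / 3.8040 * 100
Result: 85.1735 %


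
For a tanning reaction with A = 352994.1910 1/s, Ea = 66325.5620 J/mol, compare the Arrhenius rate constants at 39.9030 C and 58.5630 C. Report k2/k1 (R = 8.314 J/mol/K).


T1 = 39.9030 + 273.15 = 313.0530 K; T2 = 58.5630 + 273.15 = 331.7130 K
k1 = A * exp(-Ea/(R*T1)) = 352994.1910 * exp(-66325.5620/(8.314*313.0530)) = 3.0240e-06 1/s
k2 = A * exp(-Ea/(R*T2)) = 352994.1910 * exp(-66325.5620/(8.314*331.7130)) = 1.2681e-05 1/s
k2/k1 = 1.2681e-05 / 3.0240e-06 = 4.1934


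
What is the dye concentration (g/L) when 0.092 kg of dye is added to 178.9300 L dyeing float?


Formula: Conc = dye_mass(kg) / volume(L) * 1000
Substituting: Conc = 0.092 / 178.9300 * 1000
Result: 0.5142 g/L


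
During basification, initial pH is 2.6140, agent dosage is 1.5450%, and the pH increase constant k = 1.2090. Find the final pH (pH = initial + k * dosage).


Formula: pH_final = pH_initial + k * base_pct
Substituting: pH_final = 2.6140 + 1.2090 * 1.5450
Result: 4.4819


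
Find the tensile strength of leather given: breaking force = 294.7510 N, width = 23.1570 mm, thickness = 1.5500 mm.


Formula: TS = force / (width * thickness)
Substituting: TS = 294.7510 / (23.1570 * 1.5500)
Result: 8.2119 N/mm^2


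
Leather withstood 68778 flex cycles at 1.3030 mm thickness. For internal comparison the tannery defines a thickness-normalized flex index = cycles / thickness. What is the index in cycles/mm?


Formula: Index = cycles / thickness
Substituting: Index = 68778 / 1.3030
Result: 52784.3438 cycles/mm


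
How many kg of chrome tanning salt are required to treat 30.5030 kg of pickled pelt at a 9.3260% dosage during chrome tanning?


Formula: Chrome = substrate * pct / 100
Substituting: Chrome = 30.5030 * 9.3260 / 100
Result: 2.8447 kg


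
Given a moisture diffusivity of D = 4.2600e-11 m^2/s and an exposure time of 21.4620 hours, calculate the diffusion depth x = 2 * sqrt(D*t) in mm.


t = 21.4620 hr * 3600 = 77263.2000 s
D * t = 4.2600e-11 * 77263.2000 = 3.2914e-06
x = 2 * sqrt(D*t) = 2 * sqrt(3.2914e-06) = 0.00362845 m = 3.6284 mm


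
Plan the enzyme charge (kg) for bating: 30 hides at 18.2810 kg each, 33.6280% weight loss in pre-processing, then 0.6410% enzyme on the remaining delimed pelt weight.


Total_raw = N * avg_wt = 30 * 18.2810 = 548.4300 kg
Substrate = Total_raw * (1 - loss/100) = 548.4300 * (1 - 33.6280/100) = 364.0040 kg
Enzyme = Substrate * pct / 100 = 364.0040 * 0.6410 / 100 = 2.3333 kg


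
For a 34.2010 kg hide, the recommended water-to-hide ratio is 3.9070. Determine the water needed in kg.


Formula: Water = hide_weight * ratio
Substituting: Water = 34.2010 * 3.9070
Result: 133.6233 kg


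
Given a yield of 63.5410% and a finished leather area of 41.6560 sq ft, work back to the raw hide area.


Formula: raw = finished * 100 / yield
Substituting: raw = 41.6560 * 100 / 63.5410
Result: 65.5577 sq ft


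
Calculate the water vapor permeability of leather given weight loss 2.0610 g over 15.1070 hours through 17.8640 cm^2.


Formula: WVP = loss / (area * time)
Substituting: WVP = 2.0610 / (17.8640 * 15.1070)
Result: 0.00763697 g/(cm^2*hr)


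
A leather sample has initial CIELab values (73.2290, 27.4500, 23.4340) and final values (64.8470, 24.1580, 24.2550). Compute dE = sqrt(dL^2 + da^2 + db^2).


dL = -8.3820, da = -3.2920, db = 0.8210
dE = sqrt((-8.3820)^2 + (-3.2920)^2 + 0.8210^2) = 9.0426


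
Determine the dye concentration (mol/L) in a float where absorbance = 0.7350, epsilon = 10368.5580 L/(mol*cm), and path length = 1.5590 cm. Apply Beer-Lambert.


Formula: c = A / (epsilon * l)
Substituting: c = 0.7350 / (10368.5580 * 1.5590)
Result: 4.5470e-05 mol/L


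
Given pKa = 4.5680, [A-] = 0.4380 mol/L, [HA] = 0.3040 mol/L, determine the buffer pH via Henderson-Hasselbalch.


ratio = [A-] / [HA] = 0.4380 / 0.3040 = 1.4408
log10(ratio) = 0.1586
pH = pKa + log10(ratio) = 4.5680 + 0.1586 = 4.7266


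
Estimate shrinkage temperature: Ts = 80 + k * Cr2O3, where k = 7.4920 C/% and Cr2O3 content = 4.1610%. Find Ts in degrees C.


Formula: Ts = 80 + k * Cr2O3
Substituting: Ts = 80 + 7.4920 * 4.1610
Result: 111.1742 C


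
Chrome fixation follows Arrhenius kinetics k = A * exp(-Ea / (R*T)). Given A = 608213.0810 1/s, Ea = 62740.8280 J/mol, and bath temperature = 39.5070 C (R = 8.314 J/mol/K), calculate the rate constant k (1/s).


T_K = T_C + 273.15 = 39.5070 + 273.15 = 312.6570 K
exponent = -Ea / (R * T_K) = -62740.8280 / (8.314 * 312.6570) = -24.1364
k = A * exp(exponent) = 608213.0810 * exp(-24.1364) = 2.0034e-05 1/s


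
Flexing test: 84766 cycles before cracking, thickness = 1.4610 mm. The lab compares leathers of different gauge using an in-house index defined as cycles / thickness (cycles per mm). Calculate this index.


Formula: Index = cycles / thickness
Substituting: Index = 84766 / 1.4610
Result: 58019.1650 cycles/mm


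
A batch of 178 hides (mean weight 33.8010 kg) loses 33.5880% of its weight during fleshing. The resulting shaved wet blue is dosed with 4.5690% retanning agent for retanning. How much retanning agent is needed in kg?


Total_raw = N * avg_wt = 178 * 33.8010 = 6016.5780 kg
Substrate = Total_raw * (1 - loss/100) = 6016.5780 * (1 - 33.5880/100) = 3995.7298 kg
Retan = Substrate * pct / 100 = 3995.7298 * 4.5690 / 100 = 182.5649 kg


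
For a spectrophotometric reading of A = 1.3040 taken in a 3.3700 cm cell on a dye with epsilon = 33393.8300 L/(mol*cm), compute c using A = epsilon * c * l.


Formula: c = A / (epsilon * l)
Substituting: c = 1.3040 / (33393.8300 * 3.3700)
Result: 1.1587e-05 mol/L


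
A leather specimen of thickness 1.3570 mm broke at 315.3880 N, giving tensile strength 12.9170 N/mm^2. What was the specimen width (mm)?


Formula: w = F / (TS * t)
Substituting: w = 315.3880 / (12.9170 * 1.3570)
Result: 17.9930 mm


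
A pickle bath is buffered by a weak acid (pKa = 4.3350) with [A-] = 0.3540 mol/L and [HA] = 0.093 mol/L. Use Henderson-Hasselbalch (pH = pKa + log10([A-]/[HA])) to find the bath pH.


ratio = [A-] / [HA] = 0.3540 / 0.093 = 3.8065
log10(ratio) = 0.5805
pH = pKa + log10(ratio) = 4.3350 + 0.5805 = 4.9155


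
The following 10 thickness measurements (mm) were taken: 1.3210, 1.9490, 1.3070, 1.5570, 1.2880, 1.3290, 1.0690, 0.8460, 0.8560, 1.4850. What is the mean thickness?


Formula: Average = sum / n
Substituting: Average = 13.0070 / 10
Result: 1.3007 mm


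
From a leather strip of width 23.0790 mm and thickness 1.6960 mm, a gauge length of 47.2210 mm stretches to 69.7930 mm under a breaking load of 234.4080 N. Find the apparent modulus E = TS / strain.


TS = F / (w * t) = 234.4080 / (23.0790 * 1.6960) = 5.9887 N/mm^2
strain = (Lf - L0) / L0 = (69.7930 - 47.2210) / 47.2210 = 0.4780
E = TS / strain = 5.9887 / 0.4780 = 12.5284 N/mm^2


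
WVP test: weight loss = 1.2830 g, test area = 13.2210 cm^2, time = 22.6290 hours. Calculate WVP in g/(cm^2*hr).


Formula: WVP = loss / (area * time)
Substituting: WVP = 1.2830 / (13.2210 * 22.6290)
Result: 0.00428842 g/(cm^2*hr)


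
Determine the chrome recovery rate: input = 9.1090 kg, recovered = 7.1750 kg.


Formula: Recovery = recovered / input * 100
Substituting: Recovery = 7.1750 / 9.1090 * 100
Result: 78.7683 %


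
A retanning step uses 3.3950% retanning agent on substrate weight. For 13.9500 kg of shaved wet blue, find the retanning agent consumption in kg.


Formula: Retan = substrate * pct / 100
Substituting: Retan = 13.9500 * 3.3950 / 100
Result: 0.4736 kg


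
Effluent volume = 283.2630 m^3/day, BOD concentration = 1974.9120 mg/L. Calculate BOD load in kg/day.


Formula: BOD_load = volume * conc / 1000
Substituting: BOD_load = 283.2630 * 1974.9120 / 1000
Result: 559.4195 kg/day


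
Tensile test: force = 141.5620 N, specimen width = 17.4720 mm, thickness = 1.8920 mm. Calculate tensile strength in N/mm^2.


Formula: TS = force / (width * thickness)
Substituting: TS = 141.5620 / (17.4720 * 1.8920)
Result: 4.2824 N/mm^2


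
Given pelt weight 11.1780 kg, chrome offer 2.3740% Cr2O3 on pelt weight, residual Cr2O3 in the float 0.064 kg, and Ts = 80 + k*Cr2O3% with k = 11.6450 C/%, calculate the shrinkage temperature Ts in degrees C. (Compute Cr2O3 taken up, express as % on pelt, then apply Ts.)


Offered = pelt * offer_pct / 100 = 11.1780 * 2.3740 / 100 = 0.2654 kg
Uptake = offered - residual = 0.2654 - 0.064 = 0.2014 kg
Cr2O3% on pelt = uptake / pelt * 100 = 0.2014 / 11.1780 * 100 = 1.8014 %
Ts = 80 + k * Cr2O3% = 80 + 11.6450 * 1.8014 = 100.9778 C


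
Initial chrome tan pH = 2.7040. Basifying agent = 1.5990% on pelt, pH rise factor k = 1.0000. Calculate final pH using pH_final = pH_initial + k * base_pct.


Formula: pH_final = pH_initial + k * base_pct
Substituting: pH_final = 2.7040 + 1.0000 * 1.5990
Result: 4.3030


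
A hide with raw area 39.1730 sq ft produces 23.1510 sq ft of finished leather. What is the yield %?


Formula: Yield = finished / raw * 100
Substituting: Yield = 23.1510 / 39.1730 * 100
Result: 59.0994 %


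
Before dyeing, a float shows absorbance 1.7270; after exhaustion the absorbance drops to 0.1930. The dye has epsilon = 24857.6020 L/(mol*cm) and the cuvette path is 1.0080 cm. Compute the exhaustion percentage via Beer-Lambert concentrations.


c_initial = A_i / (epsilon * l) = 1.7270 / (24857.6020 * 1.0080) = 6.8924e-05 mol/L
c_final = A_f / (epsilon * l) = 0.1930 / (24857.6020 * 1.0080) = 7.7026e-06 mol/L
Exhaustion = (c_initial - c_final) / c_initial * 100 = (6.8924e-05 - 7.7026e-06) / 6.8924e-05 * 100 = 88.8246 %


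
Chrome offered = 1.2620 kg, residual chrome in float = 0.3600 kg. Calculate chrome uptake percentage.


Formula: Uptake = (offered - residual) / offered * 100
Substituting: Uptake = (1.2620 - 0.3600) / 1.2620 * 100
Result: 71.4739 %


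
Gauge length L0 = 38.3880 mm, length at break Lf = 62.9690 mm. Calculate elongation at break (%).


Formula: Elongation = (Lf - L0) / L0 * 100
Substituting: Elongation = (62.9690 - 38.3880) / 38.3880 * 100
Result: 64.0330 %


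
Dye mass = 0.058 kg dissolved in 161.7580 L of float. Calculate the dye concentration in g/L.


Formula: Conc = dye_mass(kg) / volume(L) * 1000
Substituting: Conc = 0.058 / 161.7580 * 1000
Result: 0.3586 g/L


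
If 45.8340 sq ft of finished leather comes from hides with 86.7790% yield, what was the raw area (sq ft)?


Formula: raw = finished * 100 / yield
Substituting: raw = 45.8340 * 100 / 86.7790
Result: 52.8169 sq ft


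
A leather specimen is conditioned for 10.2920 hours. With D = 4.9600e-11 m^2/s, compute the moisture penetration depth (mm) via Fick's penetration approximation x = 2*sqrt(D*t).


t = 10.2920 hr * 3600 = 37051.2000 s
D * t = 4.9600e-11 * 37051.2000 = 1.8377e-06
x = 2 * sqrt(D*t) = 2 * sqrt(1.8377e-06) = 0.00271127 m = 2.7113 mm


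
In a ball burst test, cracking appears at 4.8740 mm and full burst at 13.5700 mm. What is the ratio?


Formula: Ratio = crack / burst
Substituting: Ratio = 4.8740 / 13.5700
Result: 0.3592


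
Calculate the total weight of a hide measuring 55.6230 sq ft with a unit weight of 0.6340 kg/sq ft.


Formula: Weight = area * weight_per_sqft
Substituting: Weight = 55.6230 * 0.6340
Result: 35.2650 kg


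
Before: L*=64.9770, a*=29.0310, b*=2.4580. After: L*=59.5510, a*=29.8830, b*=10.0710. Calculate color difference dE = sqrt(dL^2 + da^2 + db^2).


dL = -5.4260, da = 0.8520, db = 7.6130
dE = sqrt((-5.4260)^2 + 0.8520^2 + 7.6130^2) = 9.3875


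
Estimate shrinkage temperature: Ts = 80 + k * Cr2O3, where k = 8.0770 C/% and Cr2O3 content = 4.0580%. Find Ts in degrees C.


Formula: Ts = 80 + k * Cr2O3
Substituting: Ts = 80 + 8.0770 * 4.0580
Result: 112.7765 C


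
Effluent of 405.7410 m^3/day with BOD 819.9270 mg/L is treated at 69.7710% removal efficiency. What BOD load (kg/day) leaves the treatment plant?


Load_in = volume * conc / 1000 = 405.7410 * 819.9270 / 1000 = 332.6780 kg/day
Removed = Load_in * eff / 100 = 332.6780 * 69.7710 / 100 = 232.1128 kg/day
Load_out = Load_in - Removed = 332.6780 - 232.1128 = 100.5652 kg/day


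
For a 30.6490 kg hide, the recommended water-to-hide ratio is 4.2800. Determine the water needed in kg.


Formula: Water = hide_weight * ratio
Substituting: Water = 30.6490 * 4.2800
Result: 131.1777 kg


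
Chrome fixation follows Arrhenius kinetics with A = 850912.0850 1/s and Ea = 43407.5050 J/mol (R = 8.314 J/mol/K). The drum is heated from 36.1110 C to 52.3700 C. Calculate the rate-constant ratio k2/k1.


T1 = 36.1110 + 273.15 = 309.2610 K; T2 = 52.3700 + 273.15 = 325.5200 K
k1 = A * exp(-Ea/(R*T1)) = 850912.0850 * exp(-43407.5050/(8.314*309.2610)) = 0.0396304 1/s
k2 = A * exp(-Ea/(R*T2)) = 850912.0850 * exp(-43407.5050/(8.314*325.5200)) = 0.0920954 1/s
k2/k1 = 0.0920954 / 0.0396304 = 2.3239


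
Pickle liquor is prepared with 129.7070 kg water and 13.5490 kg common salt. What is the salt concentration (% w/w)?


Formula: Conc = salt / (water + salt) * 100
Substituting: Conc = 13.5490 / (129.7070 + 13.5490) * 100
Result: 9.4579 %


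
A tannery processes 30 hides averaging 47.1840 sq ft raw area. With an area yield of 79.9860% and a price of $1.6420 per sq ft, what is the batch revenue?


Raw_total = N * avg_area = 30 * 47.1840 = 1415.5200 sq ft
Finished = Raw_total * yield / 100 = 1415.5200 * 79.9860 / 100 = 1132.2178 sq ft
Value = Finished * price = 1132.2178 * 1.6420 = 1859.1017 $


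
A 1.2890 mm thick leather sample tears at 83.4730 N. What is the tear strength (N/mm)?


Formula: Tear strength = force / thickness
Substituting: Tear strength = 83.4730 / 1.2890
Result: 64.7580 N/mm


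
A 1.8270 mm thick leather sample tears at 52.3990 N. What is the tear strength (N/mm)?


Formula: Tear strength = force / thickness
Substituting: Tear strength = 52.3990 / 1.8270
Result: 28.6804 N/mm


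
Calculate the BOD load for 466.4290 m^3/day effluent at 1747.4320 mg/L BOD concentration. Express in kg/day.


Formula: BOD_load = volume * conc / 1000
Substituting: BOD_load = 466.4290 * 1747.4320 / 1000
Result: 815.0530 kg/day


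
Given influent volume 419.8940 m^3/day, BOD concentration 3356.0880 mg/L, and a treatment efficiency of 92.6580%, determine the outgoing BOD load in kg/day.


Load_in = volume * conc / 1000 = 419.8940 * 3356.0880 / 1000 = 1409.2012 kg/day
Removed = Load_in * eff / 100 = 1409.2012 * 92.6580 / 100 = 1305.7377 kg/day
Load_out = Load_in - Removed = 1409.2012 - 1305.7377 = 103.4636 kg/day


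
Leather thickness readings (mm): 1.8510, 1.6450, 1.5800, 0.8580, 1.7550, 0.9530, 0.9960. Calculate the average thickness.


Formula: Average = sum / n
Substituting: Average = 9.6380 / 7
Result: 1.3769 mm


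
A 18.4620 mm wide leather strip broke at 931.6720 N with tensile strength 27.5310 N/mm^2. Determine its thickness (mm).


Formula: t = F / (TS * w)
Substituting: t = 931.6720 / (27.5310 * 18.4620)
Result: 1.8330 mm


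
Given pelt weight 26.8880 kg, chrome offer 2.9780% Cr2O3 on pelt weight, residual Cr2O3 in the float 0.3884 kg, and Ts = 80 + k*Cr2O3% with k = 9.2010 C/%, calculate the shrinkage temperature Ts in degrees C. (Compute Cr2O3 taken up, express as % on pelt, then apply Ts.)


Offered = pelt * offer_pct / 100 = 26.8880 * 2.9780 / 100 = 0.8007 kg
Uptake = offered - residual = 0.8007 - 0.3884 = 0.4123 kg
Cr2O3% on pelt = uptake / pelt * 100 = 0.4123 / 26.8880 * 100 = 1.5335 %
Ts = 80 + k * Cr2O3% = 80 + 9.2010 * 1.5335 = 94.1096 C


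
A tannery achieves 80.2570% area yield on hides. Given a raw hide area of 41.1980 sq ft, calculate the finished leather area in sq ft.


Formula: finished = raw * yield / 100
Substituting: finished = 41.1980 * 80.2570 / 100
Result: 33.0643 sq ft


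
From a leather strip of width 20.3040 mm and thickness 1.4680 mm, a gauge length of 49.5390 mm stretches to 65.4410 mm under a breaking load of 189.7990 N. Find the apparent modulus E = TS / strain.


TS = F / (w * t) = 189.7990 / (20.3040 * 1.4680) = 6.3678 N/mm^2
strain = (Lf - L0) / L0 = (65.4410 - 49.5390) / 49.5390 = 0.3210
E = TS / strain = 6.3678 / 0.3210 = 19.8373 N/mm^2


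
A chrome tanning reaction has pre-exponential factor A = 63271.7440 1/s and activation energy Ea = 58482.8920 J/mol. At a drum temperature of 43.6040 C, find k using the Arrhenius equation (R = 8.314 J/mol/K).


T_K = T_C + 273.15 = 43.6040 + 273.15 = 316.7540 K
exponent = -Ea / (R * T_K) = -58482.8920 / (8.314 * 316.7540) = -22.2073
k = A * exp(exponent) = 63271.7440 * exp(-22.2073) = 1.4344e-05 1/s


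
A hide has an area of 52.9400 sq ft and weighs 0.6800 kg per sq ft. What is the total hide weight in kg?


Formula: Weight = area * weight_per_sqft
Substituting: Weight = 52.9400 * 0.6800
Result: 35.9992 kg


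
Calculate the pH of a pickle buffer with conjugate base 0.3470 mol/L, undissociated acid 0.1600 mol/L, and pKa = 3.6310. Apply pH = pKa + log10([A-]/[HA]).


ratio = [A-] / [HA] = 0.3470 / 0.1600 = 2.1687
log10(ratio) = 0.3362
pH = pKa + log10(ratio) = 3.6310 + 0.3362 = 3.9672


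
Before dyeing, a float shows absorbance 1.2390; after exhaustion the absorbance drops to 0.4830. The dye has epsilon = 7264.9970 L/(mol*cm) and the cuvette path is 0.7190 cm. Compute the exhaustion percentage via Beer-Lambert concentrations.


c_initial = A_i / (epsilon * l) = 1.2390 / (7264.9970 * 0.7190) = 2.3720e-04 mol/L
c_final = A_f / (epsilon * l) = 0.4830 / (7264.9970 * 0.7190) = 9.2466e-05 mol/L
Exhaustion = (c_initial - c_final) / c_initial * 100 = (2.3720e-04 - 9.2466e-05) / 2.3720e-04 * 100 = 61.0169 %


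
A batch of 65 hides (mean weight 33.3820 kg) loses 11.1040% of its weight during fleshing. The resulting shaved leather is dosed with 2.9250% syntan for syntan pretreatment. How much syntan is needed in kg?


Total_raw = N * avg_wt = 65 * 33.3820 = 2169.8300 kg
Substrate = Total_raw * (1 - loss/100) = 2169.8300 * (1 - 11.1040/100) = 1928.8921 kg
Syntan = Substrate * pct / 100 = 1928.8921 * 2.9250 / 100 = 56.4201 kg
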